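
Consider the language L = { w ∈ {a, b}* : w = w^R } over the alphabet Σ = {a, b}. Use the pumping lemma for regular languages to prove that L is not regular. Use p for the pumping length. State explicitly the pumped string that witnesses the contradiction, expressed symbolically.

a^{p+k} b a^p

Assume L is regular. Let p be the pumping length given by the pumping lemma.
Take w = a^p b a^p, a palindrome of length 2p+1 ≥ p.
The pumping lemma gives a decomposition w = xyz where |xy| ≤ p and |y| ≥ 1.
Since the first p symbols of w are all a's and |xy| ≤ p, y lies entirely in the leading a-block: y = a^k for some k with 1 ≤ k ≤ p.
Pump with i = 2: xy^2z = a^{p+k} b a^p. Its reverse is a^p b a^{p+k}, which differs from xy^2z since k ≥ 1. So xy^2z is not a palindrome and xy^2z ∉ L.
This contradicts the pumping lemma, so L is not regular.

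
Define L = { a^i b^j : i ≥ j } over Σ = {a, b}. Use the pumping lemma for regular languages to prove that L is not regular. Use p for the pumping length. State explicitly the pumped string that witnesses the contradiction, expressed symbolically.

a^{p-k} b^p

Suppose for contradiction that L is regular, and let p be the pumping length.
Choose w = a^p b^p ∈ L, with |w| = 2p ≥ p.
Write w = xyz as guaranteed by the lemma, with |xy| ≤ p and |y| ≥ 1.
Because |xy| ≤ p and w begins with p copies of a, we have y = a^k with 1 ≤ k ≤ p.
Consider xy^0z = xz = a^{p-k} b^p. Since k ≥ 1, the a-count p-k is less than p, so i ≥ j fails; thus xz ∉ L.
This is a contradiction; hence L is not regular.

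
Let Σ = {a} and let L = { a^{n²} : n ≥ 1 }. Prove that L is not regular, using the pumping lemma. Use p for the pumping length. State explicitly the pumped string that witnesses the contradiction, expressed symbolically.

Suppose for contradiction that L is regular, and let p be the pumping length.
Take w = a^{p²} ∈ L with |w| = p² ≥ p.
Write w = xyz as guaranteed by the lemma, with |xy| ≤ p and |y| ≥ 1.
Then y = a^k for some k with 1 ≤ k ≤ p.
Pump with i = 2: xy^2z = a^{p²+k}. Since 1 ≤ k ≤ p, p² < p²+k ≤ p²+p < (p+1)², so p²+k lies strictly between consecutive squares and is not a perfect square. So xy^2z ∉ L.
This is a contradiction; hence L is not regular.

a^{p²+k}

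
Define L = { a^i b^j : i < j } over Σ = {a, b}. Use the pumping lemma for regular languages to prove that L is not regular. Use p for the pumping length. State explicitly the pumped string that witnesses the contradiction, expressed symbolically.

Assume L is regular. Let p be the pumping length given by the pumping lemma.
Choose w = a^p b^{p+1} ∈ L, with |w| = 2p+1 ≥ p.
Write w = xyz as guaranteed by the lemma, with |xy| ≤ p and |y| > 0.
The first p characters of w are a's, so xy (and hence y) consists only of a's. Write y = a^k, 1 ≤ k ≤ p.
Consider xy^2z = a^{p+k} b^{p+1}. Since k ≥ 1, the a-count p+k is at least p+1, so i < j fails; thus xy^2z ∉ L.
This contradicts the pumping lemma, so L is not regular.

a^{p+k} b^{p+1}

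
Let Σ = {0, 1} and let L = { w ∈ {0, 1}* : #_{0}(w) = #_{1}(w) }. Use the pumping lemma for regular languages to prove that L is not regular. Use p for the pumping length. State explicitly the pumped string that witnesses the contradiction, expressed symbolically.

Suppose for contradiction that L is regular, and let p be the pumping length.
Choose w = 0^p 1^p ∈ L with |w| = 2p ≥ p.
The pumping lemma gives a decomposition w = xyz where |xy| ≤ p and |y| > 0.
Because |xy| ≤ p and w begins with p copies of 0, we have y = 0^k with 1 ≤ k ≤ p.
Pump with i = 2: xy^2z = 0^{p+k} 1^p has p+k occurrences of 0 but only p of 1. Since k ≥ 1 the counts differ, so xy^2z ∉ L.
This is a contradiction; hence L is not regular.

0^{p+k} 1^p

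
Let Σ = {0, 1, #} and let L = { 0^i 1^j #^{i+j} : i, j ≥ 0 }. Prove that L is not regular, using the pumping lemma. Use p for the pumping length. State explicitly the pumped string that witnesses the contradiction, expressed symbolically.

Toward a contradiction, assume L is regular with pumping length p.
Take w = 0^p 1^p #^{2p} ∈ L (with i=j=p, i+j=2p), |w| = 4p ≥ p.
Write w = xyz as guaranteed by the lemma, with |xy| ≤ p and |y| ≥ 1.
The first p characters of w are 0's, so xy (and hence y) consists only of 0's. Write y = 0^k, 1 ≤ k ≤ p.
Consider xy^2z = 0^{p+k} 1^p #^{2p}. Now the 0- and 1-counts sum to 2p+k, but the #-count is 2p ≠ 2p+k. So xy^2z ∉ L.
Contradiction. Therefore L is not regular.

0^{p+k} 1^p #^{2p}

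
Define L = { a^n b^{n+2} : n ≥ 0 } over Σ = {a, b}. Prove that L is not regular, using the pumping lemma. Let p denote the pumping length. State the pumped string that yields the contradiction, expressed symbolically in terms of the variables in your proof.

a^{p+k} b^{p+2}

Toward a contradiction, assume L is regular with pumping length p.
Choose w = a^p b^{p+2}, which is in L with |w| = 2p+2 ≥ p.
By the pumping lemma, w = xyz with |xy| ≤ p and y is nonempty.
The first p characters of w are a's, so xy (and hence y) consists only of a's. Write y = a^k, 1 ≤ k ≤ p.
Pump with i = 2: xy^2z = a^{p+k} b^{p+2}. For this to lie in L we would need p+2 = (p+k)+2, which forces k = 0. But k ≥ 1, so xy^2z ∉ L.
This is a contradiction; hence L is not regular.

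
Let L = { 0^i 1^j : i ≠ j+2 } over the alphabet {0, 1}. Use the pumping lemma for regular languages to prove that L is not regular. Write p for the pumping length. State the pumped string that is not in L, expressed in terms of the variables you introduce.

0^{p+p!} 1^{p+p!-2}

Assume L is regular; let p be its pumping constant.
Choose w = 0^p 1^{p+p!-2}. Since p ≠ (p+p!-2)+2 = p+p!, w ∈ L; and |w| ≥ p.
By the pumping lemma, w = xyz with |xy| ≤ p and |y| > 0.
Because |xy| ≤ p and w begins with p copies of 0, we have y = 0^k with 1 ≤ k ≤ p.
Since 1 ≤ k ≤ p, k divides p!; set t = 1 + p!/k. Then xy^t z has p + (p!/k)·k = p + p! copies of 0. Now the 0-count is p+p! and (1-count)+2 = (p+p!-2)+2 = p+p!, so i ≠ j+2 fails. So xy^t z = 0^{p+p!} 1^{p+p!-2} ∉ L.
This contradicts the pumping lemma, so L is not regular.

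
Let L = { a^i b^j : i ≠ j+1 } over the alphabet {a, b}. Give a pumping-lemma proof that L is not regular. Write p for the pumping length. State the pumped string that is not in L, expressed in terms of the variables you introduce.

Assume L is regular. Let p be the pumping length given by the pumping lemma.
Choose w = a^p b^{p+p!-1}. Since p ≠ (p+p!-1)+1 = p+p!, w ∈ L; and |w| ≥ p.
The pumping lemma gives a decomposition w = xyz where |xy| ≤ p and y is nonempty.
Since the first p symbols of w are all a's and |xy| ≤ p, y lies entirely in the leading a-block: y = a^k for some k with 1 ≤ k ≤ p.
Since 1 ≤ k ≤ p, k divides p!; set t = 1 + p!/k. Then xy^t z has p + (p!/k)·k = p + p! copies of a. Now the a-count is p+p! and (b-count)+1 = (p+p!-1)+1 = p+p!, so i ≠ j+1 fails. So xy^t z = a^{p+p!} b^{p+p!-1} ∉ L.
This is a contradiction; hence L is not regular.

a^{p+p!} b^{p+p!-1}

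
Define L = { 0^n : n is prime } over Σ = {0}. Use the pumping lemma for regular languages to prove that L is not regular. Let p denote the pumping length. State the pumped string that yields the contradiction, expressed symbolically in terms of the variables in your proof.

0^{q(1+k)}

Suppose for contradiction that L is regular, and let p be the pumping length.
Let q be a prime with q ≥ p+2 (infinitely many primes exist), and take w = 0^q ∈ L with |w| = q ≥ p.
Write w = xyz as guaranteed by the lemma, with |xy| ≤ p and y is nonempty.
Then y = 0^k for some k with 1 ≤ k ≤ p.
Since 1 ≤ k ≤ p, |xz| = q-k. Pump with i = q+1: |xy^{q+1}z| = (q-k)+(q+1)k = q+qk = q(1+k), which is composite (both factors ≥ 2). So xy^{q+1}z = 0^{q(1+k)} ∉ L.
This contradicts the pumping lemma, so L is not regular.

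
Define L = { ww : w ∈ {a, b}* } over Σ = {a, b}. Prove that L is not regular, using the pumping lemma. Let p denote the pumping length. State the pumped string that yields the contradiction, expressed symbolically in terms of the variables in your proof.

a^{p+k} b^p a^p b^p

Suppose for contradiction that L is regular, and let p be the pumping length.
Take w = a^p b^p a^p b^p = uu where u = a^pb^p; then w ∈ L and |w| = 4p ≥ p.
By the pumping lemma, w = xyz with |xy| ≤ p and |y| ≥ 1.
The first p characters of w are a's, so xy (and hence y) consists only of a's. Write y = a^k, 1 ≤ k ≤ p.
Pump with i = 2: xy^2z = a^{p+k} b^p a^p b^p, of length 4p+k. Suppose this equals vv. The string starts with a and ends with b, so v does too; thus the boundary between the two copies of v is a b→a transition. There is exactly one such transition, at position 2p+k, so |v| = 2p+k and |vv| = 4p+2k ≠ 4p+k since k ≥ 1. So xy^2z ∉ L.
This is a contradiction; hence L is not regular.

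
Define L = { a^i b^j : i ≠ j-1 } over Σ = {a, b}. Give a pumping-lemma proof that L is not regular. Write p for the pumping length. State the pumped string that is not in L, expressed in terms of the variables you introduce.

a^{p+p!} b^{p+p!+1}

Toward a contradiction, assume L is regular with pumping length p.
Choose w = a^p b^{p+p!+1}. Since p ≠ (p+p!+1)-1 = p+p!, w ∈ L; and |w| ≥ p.
Write w = xyz as guaranteed by the lemma, with |xy| ≤ p and y is nonempty.
The first p characters of w are a's, so xy (and hence y) consists only of a's. Write y = a^k, 1 ≤ k ≤ p.
Since 1 ≤ k ≤ p, k divides p!; set t = 1 + p!/k. Then xy^t z has p + (p!/k)·k = p + p! copies of a. Now the a-count is p+p! and (b-count)-1 = (p+p!+1)-1 = p+p!, so i ≠ j-1 fails. So xy^t z = a^{p+p!} b^{p+p!+1} ∉ L.
This contradicts the pumping lemma, so L is not regular.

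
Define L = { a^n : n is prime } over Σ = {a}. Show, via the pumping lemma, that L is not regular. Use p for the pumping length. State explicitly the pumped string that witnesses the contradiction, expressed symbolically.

Assume L is regular; let p be its pumping constant.
Let q be a prime with q ≥ p+2 (infinitely many primes exist), and take w = a^q ∈ L with |w| = q ≥ p.
The pumping lemma gives a decomposition w = xyz where |xy| ≤ p and |y| ≥ 1.
Then y = a^k for some k with 1 ≤ k ≤ p.
Since 1 ≤ k ≤ p, |xz| = q-k. Pump with i = q+1: |xy^{q+1}z| = (q-k)+(q+1)k = q+qk = q(1+k), which is composite (both factors ≥ 2). So xy^{q+1}z = a^{q(1+k)} ∉ L.
This contradicts the pumping lemma, so L is not regular.

a^{q(1+k)}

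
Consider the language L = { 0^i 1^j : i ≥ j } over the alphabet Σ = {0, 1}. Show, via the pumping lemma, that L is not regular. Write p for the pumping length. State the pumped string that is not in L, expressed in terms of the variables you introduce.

0^{p-k} 1^p

Toward a contradiction, assume L is regular with pumping length p.
Choose w = 0^p 1^p ∈ L, with |w| = 2p ≥ p.
The pumping lemma gives a decomposition w = xyz where |xy| ≤ p and |y| > 0.
The first p characters of w are 0's, so xy (and hence y) consists only of 0's. Write y = 0^k, 1 ≤ k ≤ p.
Consider xy^0z = xz = 0^{p-k} 1^p. Since k ≥ 1, the 0-count p-k is less than p, so i ≥ j fails; thus xz ∉ L.
This is a contradiction; hence L is not regular.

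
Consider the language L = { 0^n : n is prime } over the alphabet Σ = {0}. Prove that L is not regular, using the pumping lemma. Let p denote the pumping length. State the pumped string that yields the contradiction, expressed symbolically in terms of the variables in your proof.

Assume L is regular. Let p be the pumping length given by the pumping lemma.
Let q be a prime with q ≥ p+2 (infinitely many primes exist), and take w = 0^q ∈ L with |w| = q ≥ p.
By the pumping lemma, w = xyz with |xy| ≤ p and y is nonempty.
Then y = 0^k for some k with 1 ≤ k ≤ p.
Since 1 ≤ k ≤ p, |xz| = q-k. Pump with i = q+1: |xy^{q+1}z| = (q-k)+(q+1)k = q+qk = q(1+k), which is composite (both factors ≥ 2). So xy^{q+1}z = 0^{q(1+k)} ∉ L.
Contradiction. Therefore L is not regular.

0^{q(1+k)}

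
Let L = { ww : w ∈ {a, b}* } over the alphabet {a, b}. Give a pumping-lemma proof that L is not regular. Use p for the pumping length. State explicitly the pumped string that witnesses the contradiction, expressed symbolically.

Toward a contradiction, assume L is regular with pumping length p.
Take w = a^p b^p a^p b^p = uu where u = a^pb^p; then w ∈ L and |w| = 4p ≥ p.
Write w = xyz as guaranteed by the lemma, with |xy| ≤ p and |y| > 0.
The first p characters of w are a's, so xy (and hence y) consists only of a's. Write y = a^k, 1 ≤ k ≤ p.
Pump with i = 2: xy^2z = a^{p+k} b^p a^p b^p, of length 4p+k. Suppose this equals vv. The string starts with a and ends with b, so v does too; thus the boundary between the two copies of v is a b→a transition. There is exactly one such transition, at position 2p+k, so |v| = 2p+k and |vv| = 4p+2k ≠ 4p+k since k ≥ 1. So xy^2z ∉ L.
Contradiction. Therefore L is not regular.

a^{p+k} b^p a^p b^p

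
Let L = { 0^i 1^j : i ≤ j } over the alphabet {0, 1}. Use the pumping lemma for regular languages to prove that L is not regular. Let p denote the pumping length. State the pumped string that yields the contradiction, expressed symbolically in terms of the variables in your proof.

0^{p+k} 1^p

Assume L is regular; let p be its pumping constant.
Choose w = 0^p 1^p ∈ L, with |w| = 2p ≥ p.
The pumping lemma gives a decomposition w = xyz where |xy| ≤ p and |y| > 0.
The first p characters of w are 0's, so xy (and hence y) consists only of 0's. Write y = 0^k, 1 ≤ k ≤ p.
Consider xy^2z = 0^{p+k} 1^p. Since k ≥ 1, the 0-count p+k exceeds the 1-count p, so i ≤ j fails; thus xy^2z ∉ L.
Contradiction. Therefore L is not regular.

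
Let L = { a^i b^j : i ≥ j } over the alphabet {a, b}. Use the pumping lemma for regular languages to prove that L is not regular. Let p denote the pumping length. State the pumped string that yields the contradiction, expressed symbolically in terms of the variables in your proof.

a^{p-k} b^p

Toward a contradiction, assume L is regular with pumping length p.
Choose w = a^p b^p ∈ L, with |w| = 2p ≥ p.
By the pumping lemma, w = xyz with |xy| ≤ p and y is nonempty.
Since the first p symbols of w are all a's and |xy| ≤ p, y lies entirely in the leading a-block: y = a^k for some k with 1 ≤ k ≤ p.
Consider xy^0z = xz = a^{p-k} b^p. Since k ≥ 1, the a-count p-k is less than p, so i ≥ j fails; thus xz ∉ L.
Contradiction. Therefore L is not regular.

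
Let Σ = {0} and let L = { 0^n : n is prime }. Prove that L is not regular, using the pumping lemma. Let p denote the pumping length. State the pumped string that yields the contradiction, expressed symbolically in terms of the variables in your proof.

0^{q(1+k)}

Toward a contradiction, assume L is regular with pumping length p.
Let q be a prime with q ≥ p+2 (infinitely many primes exist), and take w = 0^q ∈ L with |w| = q ≥ p.
The pumping lemma gives a decomposition w = xyz where |xy| ≤ p and |y| > 0.
Then y = 0^k for some k with 1 ≤ k ≤ p.
Since 1 ≤ k ≤ p, |xz| = q-k. Pump with i = q+1: |xy^{q+1}z| = (q-k)+(q+1)k = q+qk = q(1+k), which is composite (both factors ≥ 2). So xy^{q+1}z = 0^{q(1+k)} ∉ L.
This is a contradiction; hence L is not regular.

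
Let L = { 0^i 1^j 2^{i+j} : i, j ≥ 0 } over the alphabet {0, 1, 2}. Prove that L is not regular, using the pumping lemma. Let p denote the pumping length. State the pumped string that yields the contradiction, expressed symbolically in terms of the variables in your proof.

Suppose for contradiction that L is regular, and let p be the pumping length.
Take w = 0^p 1^p 2^{2p} ∈ L (with i=j=p, i+j=2p), |w| = 4p ≥ p.
The pumping lemma gives a decomposition w = xyz where |xy| ≤ p and |y| > 0.
Because |xy| ≤ p and w begins with p copies of 0, we have y = 0^k with 1 ≤ k ≤ p.
Consider xy^2z = 0^{p+k} 1^p 2^{2p}. Now the 0- and 1-counts sum to 2p+k, but the 2-count is 2p ≠ 2p+k. So xy^2z ∉ L.
Contradiction. Therefore L is not regular.

0^{p+k} 1^p 2^{2p}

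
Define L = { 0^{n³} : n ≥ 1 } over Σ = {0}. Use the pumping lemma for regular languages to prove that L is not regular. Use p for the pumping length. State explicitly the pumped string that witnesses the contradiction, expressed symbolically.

Suppose for contradiction that L is regular, and let p be the pumping length.
Take w = 0^{p³} ∈ L with |w| = p³ ≥ p.
Write w = xyz as guaranteed by the lemma, with |xy| ≤ p and |y| > 0.
Then y = 0^k for some k with 1 ≤ k ≤ p.
Pump with i = 2: xy^2z = 0^{p³+k}. Since 1 ≤ k ≤ p, p³ < p³+k ≤ p³+p < p³+3p²+3p+1 = (p+1)³, so p³+k is not a perfect cube. So xy^2z ∉ L.
This contradicts the pumping lemma, so L is not regular.

0^{p³+k}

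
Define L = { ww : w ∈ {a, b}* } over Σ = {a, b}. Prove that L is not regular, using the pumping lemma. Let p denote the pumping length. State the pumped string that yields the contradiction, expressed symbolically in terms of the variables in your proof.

Suppose for contradiction that L is regular, and let p be the pumping length.
Take w = a^p b^p a^p b^p = uu where u = a^pb^p; then w ∈ L and |w| = 4p ≥ p.
The pumping lemma gives a decomposition w = xyz where |xy| ≤ p and |y| > 0.
The first p characters of w are a's, so xy (and hence y) consists only of a's. Write y = a^k, 1 ≤ k ≤ p.
Pump with i = 2: xy^2z = a^{p+k} b^p a^p b^p, of length 4p+k. Suppose this equals vv. The string starts with a and ends with b, so v does too; thus the boundary between the two copies of v is a b→a transition. There is exactly one such transition, at position 2p+k, so |v| = 2p+k and |vv| = 4p+2k ≠ 4p+k since k ≥ 1. So xy^2z ∉ L.
This contradicts the pumping lemma, so L is not regular.

a^{p+k} b^p a^p b^p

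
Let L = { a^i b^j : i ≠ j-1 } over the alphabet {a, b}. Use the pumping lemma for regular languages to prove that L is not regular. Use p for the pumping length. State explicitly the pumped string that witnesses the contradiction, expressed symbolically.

Toward a contradiction, assume L is regular with pumping length p.
Choose w = a^p b^{p+p!+1}. Since p ≠ (p+p!+1)-1 = p+p!, w ∈ L; and |w| ≥ p.
The pumping lemma gives a decomposition w = xyz where |xy| ≤ p and y is nonempty.
The first p characters of w are a's, so xy (and hence y) consists only of a's. Write y = a^k, 1 ≤ k ≤ p.
Since 1 ≤ k ≤ p, k divides p!; set t = 1 + p!/k. Then xy^t z has p + (p!/k)·k = p + p! copies of a. Now the a-count is p+p! and (b-count)-1 = (p+p!+1)-1 = p+p!, so i ≠ j-1 fails. So xy^t z = a^{p+p!} b^{p+p!+1} ∉ L.
Contradiction. Therefore L is not regular.

a^{p+p!} b^{p+p!+1}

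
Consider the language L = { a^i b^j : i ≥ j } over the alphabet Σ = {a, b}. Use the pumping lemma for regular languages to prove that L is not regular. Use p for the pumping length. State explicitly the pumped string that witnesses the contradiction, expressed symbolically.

Toward a contradiction, assume L is regular with pumping length p.
Choose w = a^p b^p ∈ L, with |w| = 2p ≥ p.
By the pumping lemma, w = xyz with |xy| ≤ p and |y| > 0.
The first p characters of w are a's, so xy (and hence y) consists only of a's. Write y = a^k, 1 ≤ k ≤ p.
Consider xy^0z = xz = a^{p-k} b^p. Since k ≥ 1, the a-count p-k is less than p, so i ≥ j fails; thus xz ∉ L.
Contradiction. Therefore L is not regular.

a^{p-k} b^p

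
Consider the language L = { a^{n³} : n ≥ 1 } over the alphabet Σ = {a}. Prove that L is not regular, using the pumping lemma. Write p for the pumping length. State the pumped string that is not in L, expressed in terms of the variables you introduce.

Toward a contradiction, assume L is regular with pumping length p.
Take w = a^{p³} ∈ L with |w| = p³ ≥ p.
Write w = xyz as guaranteed by the lemma, with |xy| ≤ p and y is nonempty.
Then y = a^k for some k with 1 ≤ k ≤ p.
Pump with i = 2: xy^2z = a^{p³+k}. Since 1 ≤ k ≤ p, p³ < p³+k ≤ p³+p < p³+3p²+3p+1 = (p+1)³, so p³+k is not a perfect cube. So xy^2z ∉ L.
Contradiction. Therefore L is not regular.

a^{p³+k}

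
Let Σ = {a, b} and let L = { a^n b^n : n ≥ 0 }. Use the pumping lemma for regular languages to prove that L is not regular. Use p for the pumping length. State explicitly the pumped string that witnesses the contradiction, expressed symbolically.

a^{p+k} b^p

Suppose for contradiction that L is regular, and let p be the pumping length.
Let w = a^p b^p ∈ L; note |w| = 2p ≥ p.
Write w = xyz as guaranteed by the lemma, with |xy| ≤ p and |y| > 0.
The first p characters of w are a's, so xy (and hence y) consists only of a's. Write y = a^k, 1 ≤ k ≤ p.
Pump with i = 2: xy^2z = a^{p+k} b^p. For this to lie in L we would need p = p+k, which forces k = 0. But k ≥ 1, so xy^2z ∉ L.
Contradiction. Therefore L is not regular.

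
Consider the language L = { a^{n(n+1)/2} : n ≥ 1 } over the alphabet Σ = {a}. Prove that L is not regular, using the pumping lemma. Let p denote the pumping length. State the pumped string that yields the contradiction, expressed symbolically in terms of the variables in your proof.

Assume L is regular. Let p be the pumping length given by the pumping lemma.
Take w = a^{p(p+1)/2} ∈ L with |w| = p(p+1)/2 ≥ p.
Write w = xyz as guaranteed by the lemma, with |xy| ≤ p and |y| > 0.
Then y = a^k for some k with 1 ≤ k ≤ p.
Pump with i = 2: xy^2z = a^{p(p+1)/2+k}. Since 1 ≤ k ≤ p, p(p+1)/2 < p(p+1)/2+k ≤ p(p+1)/2+p < (p+1)(p+2)/2, so p(p+1)/2+k is strictly between consecutive triangular numbers. So xy^2z ∉ L.
This contradicts the pumping lemma, so L is not regular.

a^{p(p+1)/2+k}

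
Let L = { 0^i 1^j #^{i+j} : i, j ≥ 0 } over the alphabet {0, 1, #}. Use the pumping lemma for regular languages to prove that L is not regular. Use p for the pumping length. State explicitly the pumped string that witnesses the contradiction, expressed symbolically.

0^{p+k} 1^p #^{2p}

Assume L is regular; let p be its pumping constant.
Take w = 0^p 1^p #^{2p} ∈ L (with i=j=p, i+j=2p), |w| = 4p ≥ p.
Write w = xyz as guaranteed by the lemma, with |xy| ≤ p and |y| > 0.
Because |xy| ≤ p and w begins with p copies of 0, we have y = 0^k with 1 ≤ k ≤ p.
Consider xy^2z = 0^{p+k} 1^p #^{2p}. Now the 0- and 1-counts sum to 2p+k, but the #-count is 2p ≠ 2p+k. So xy^2z ∉ L.
Contradiction. Therefore L is not regular.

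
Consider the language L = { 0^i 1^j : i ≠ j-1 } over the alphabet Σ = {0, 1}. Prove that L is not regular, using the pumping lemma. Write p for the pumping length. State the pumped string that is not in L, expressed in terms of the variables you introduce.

0^{p+p!} 1^{p+p!+1}

Suppose for contradiction that L is regular, and let p be the pumping length.
Choose w = 0^p 1^{p+p!+1}. Since p ≠ (p+p!+1)-1 = p+p!, w ∈ L; and |w| ≥ p.
The pumping lemma gives a decomposition w = xyz where |xy| ≤ p and |y| ≥ 1.
Since the first p symbols of w are all 0's and |xy| ≤ p, y lies entirely in the leading 0-block: y = 0^k for some k with 1 ≤ k ≤ p.
Since 1 ≤ k ≤ p, k divides p!; set t = 1 + p!/k. Then xy^t z has p + (p!/k)·k = p + p! copies of 0. Now the 0-count is p+p! and (1-count)-1 = (p+p!+1)-1 = p+p!, so i ≠ j-1 fails. So xy^t z = 0^{p+p!} 1^{p+p!+1} ∉ L.
This contradicts the pumping lemma, so L is not regular.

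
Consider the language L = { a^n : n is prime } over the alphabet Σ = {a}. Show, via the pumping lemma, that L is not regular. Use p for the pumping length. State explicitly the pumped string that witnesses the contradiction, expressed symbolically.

a^{q(1+k)}

Assume L is regular. Let p be the pumping length given by the pumping lemma.
Let q be a prime with q ≥ p+2 (infinitely many primes exist), and take w = a^q ∈ L with |w| = q ≥ p.
By the pumping lemma, w = xyz with |xy| ≤ p and y is nonempty.
Then y = a^k for some k with 1 ≤ k ≤ p.
Since 1 ≤ k ≤ p, |xz| = q-k. Pump with i = q+1: |xy^{q+1}z| = (q-k)+(q+1)k = q+qk = q(1+k), which is composite (both factors ≥ 2). So xy^{q+1}z = a^{q(1+k)} ∉ L.
This contradicts the pumping lemma, so L is not regular.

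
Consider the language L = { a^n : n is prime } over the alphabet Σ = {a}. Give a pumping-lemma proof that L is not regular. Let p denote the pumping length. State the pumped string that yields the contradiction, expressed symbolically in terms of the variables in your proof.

Toward a contradiction, assume L is regular with pumping length p.
Let q be a prime with q ≥ p+2 (infinitely many primes exist), and take w = a^q ∈ L with |w| = q ≥ p.
The pumping lemma gives a decomposition w = xyz where |xy| ≤ p and y is nonempty.
Then y = a^k for some k with 1 ≤ k ≤ p.
Since 1 ≤ k ≤ p, |xz| = q-k. Pump with i = q+1: |xy^{q+1}z| = (q-k)+(q+1)k = q+qk = q(1+k), which is composite (both factors ≥ 2). So xy^{q+1}z = a^{q(1+k)} ∉ L.
Contradiction. Therefore L is not regular.

a^{q(1+k)}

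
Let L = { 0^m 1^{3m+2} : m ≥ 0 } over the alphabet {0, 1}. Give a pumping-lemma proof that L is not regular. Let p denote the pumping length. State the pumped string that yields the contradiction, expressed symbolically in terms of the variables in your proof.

Toward a contradiction, assume L is regular with pumping length p.
Choose w = 0^p 1^{3p+2}, which is in L with |w| = 4p+2 ≥ p.
Write w = xyz as guaranteed by the lemma, with |xy| ≤ p and y is nonempty.
Because |xy| ≤ p and w begins with p copies of 0, we have y = 0^k with 1 ≤ k ≤ p.
Pump with i = 2: xy^2z = 0^{p+k} 1^{3p+2}. For this to lie in L we would need 3p+2 = 3(p+k)+2, which forces k = 0. But k ≥ 1, so xy^2z ∉ L.
Contradiction. Therefore L is not regular.

0^{p+k} 1^{3p+2}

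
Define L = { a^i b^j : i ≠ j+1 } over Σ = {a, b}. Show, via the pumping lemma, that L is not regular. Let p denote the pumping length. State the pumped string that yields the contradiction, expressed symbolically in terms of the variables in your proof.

Toward a contradiction, assume L is regular with pumping length p.
Choose w = a^p b^{p+p!-1}. Since p ≠ (p+p!-1)+1 = p+p!, w ∈ L; and |w| ≥ p.
Write w = xyz as guaranteed by the lemma, with |xy| ≤ p and |y| > 0.
Because |xy| ≤ p and w begins with p copies of a, we have y = a^k with 1 ≤ k ≤ p.
Since 1 ≤ k ≤ p, k divides p!; set t = 1 + p!/k. Then xy^t z has p + (p!/k)·k = p + p! copies of a. Now the a-count is p+p! and (b-count)+1 = (p+p!-1)+1 = p+p!, so i ≠ j+1 fails. So xy^t z = a^{p+p!} b^{p+p!-1} ∉ L.
This contradicts the pumping lemma, so L is not regular.

a^{p+p!} b^{p+p!-1}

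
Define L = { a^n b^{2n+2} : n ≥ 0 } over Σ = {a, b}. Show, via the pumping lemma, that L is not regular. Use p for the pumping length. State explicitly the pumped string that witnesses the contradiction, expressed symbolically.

Suppose for contradiction that L is regular, and let p be the pumping length.
Choose w = a^p b^{2p+2}, which is in L with |w| = 3p+2 ≥ p.
By the pumping lemma, w = xyz with |xy| ≤ p and |y| ≥ 1.
Since the first p symbols of w are all a's and |xy| ≤ p, y lies entirely in the leading a-block: y = a^k for some k with 1 ≤ k ≤ p.
Pump with i = 2: xy^2z = a^{p+k} b^{2p+2}. For this to lie in L we would need 2p+2 = 2(p+k)+2, which forces k = 0. But k ≥ 1, so xy^2z ∉ L.
This contradicts the pumping lemma, so L is not regular.

a^{p+k} b^{2p+2}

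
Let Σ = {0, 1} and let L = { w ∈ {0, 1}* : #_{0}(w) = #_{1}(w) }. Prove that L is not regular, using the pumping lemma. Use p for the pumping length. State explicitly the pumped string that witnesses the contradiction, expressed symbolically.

0^{p+k} 1^p

Suppose for contradiction that L is regular, and let p be the pumping length.
Choose w = 0^p 1^p ∈ L with |w| = 2p ≥ p.
By the pumping lemma, w = xyz with |xy| ≤ p and |y| > 0.
The first p characters of w are 0's, so xy (and hence y) consists only of 0's. Write y = 0^k, 1 ≤ k ≤ p.
Pump with i = 2: xy^2z = 0^{p+k} 1^p has p+k occurrences of 0 but only p of 1. Since k ≥ 1 the counts differ, so xy^2z ∉ L.
This contradicts the pumping lemma, so L is not regular.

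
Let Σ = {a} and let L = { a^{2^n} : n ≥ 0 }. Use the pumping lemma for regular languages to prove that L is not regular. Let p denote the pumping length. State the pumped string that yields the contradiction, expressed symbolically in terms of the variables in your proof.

Assume L is regular. Let p be the pumping length given by the pumping lemma.
Take w = a^{2^p} ∈ L with |w| = 2^p ≥ p.
By the pumping lemma, w = xyz with |xy| ≤ p and |y| ≥ 1.
Then y = a^k for some k with 1 ≤ k ≤ p.
Pump with i = 2: xy^2z = a^{2^p+k}. Since 1 ≤ k ≤ p < 2^p, we have 2^p < 2^p+k < 2^{p+1}, so 2^p+k is not a power of 2. So xy^2z ∉ L.
This is a contradiction; hence L is not regular.

a^{2^p+k}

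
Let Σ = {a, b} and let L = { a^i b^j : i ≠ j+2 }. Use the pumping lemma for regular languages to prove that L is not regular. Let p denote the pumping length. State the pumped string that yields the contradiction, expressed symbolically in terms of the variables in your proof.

a^{p+p!} b^{p+p!-2}

Toward a contradiction, assume L is regular with pumping length p.
Choose w = a^p b^{p+p!-2}. Since p ≠ (p+p!-2)+2 = p+p!, w ∈ L; and |w| ≥ p.
By the pumping lemma, w = xyz with |xy| ≤ p and |y| ≥ 1.
Because |xy| ≤ p and w begins with p copies of a, we have y = a^k with 1 ≤ k ≤ p.
Since 1 ≤ k ≤ p, k divides p!; set t = 1 + p!/k. Then xy^t z has p + (p!/k)·k = p + p! copies of a. Now the a-count is p+p! and (b-count)+2 = (p+p!-2)+2 = p+p!, so i ≠ j+2 fails. So xy^t z = a^{p+p!} b^{p+p!-2} ∉ L.
This is a contradiction; hence L is not regular.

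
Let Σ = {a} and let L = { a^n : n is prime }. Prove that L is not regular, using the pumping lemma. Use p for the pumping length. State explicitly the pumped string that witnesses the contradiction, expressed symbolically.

a^{q(1+k)}

Suppose for contradiction that L is regular, and let p be the pumping length.
Let q be a prime with q ≥ p+2 (infinitely many primes exist), and take w = a^q ∈ L with |w| = q ≥ p.
Write w = xyz as guaranteed by the lemma, with |xy| ≤ p and y is nonempty.
Then y = a^k for some k with 1 ≤ k ≤ p.
Since 1 ≤ k ≤ p, |xz| = q-k. Pump with i = q+1: |xy^{q+1}z| = (q-k)+(q+1)k = q+qk = q(1+k), which is composite (both factors ≥ 2). So xy^{q+1}z = a^{q(1+k)} ∉ L.
This contradicts the pumping lemma, so L is not regular.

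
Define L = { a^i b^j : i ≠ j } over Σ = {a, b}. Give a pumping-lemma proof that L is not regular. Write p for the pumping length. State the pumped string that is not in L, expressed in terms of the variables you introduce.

Assume L is regular. Let p be the pumping length given by the pumping lemma.
Choose w = a^p b^{p+p!}. Since p ≠ p+p!, w ∈ L; and |w| ≥ p.
By the pumping lemma, w = xyz with |xy| ≤ p and y is nonempty.
Since the first p symbols of w are all a's and |xy| ≤ p, y lies entirely in the leading a-block: y = a^k for some k with 1 ≤ k ≤ p.
Since 1 ≤ k ≤ p, k divides p!; set t = 1 + p!/k. Then xy^t z has p + (p!/k)·k = p + p! copies of a. Now the a-count equals the b-count, so i ≠ j fails. So xy^t z = a^{p+p!} b^{p+p!} ∉ L.
This contradicts the pumping lemma, so L is not regular.

a^{p+p!} b^{p+p!}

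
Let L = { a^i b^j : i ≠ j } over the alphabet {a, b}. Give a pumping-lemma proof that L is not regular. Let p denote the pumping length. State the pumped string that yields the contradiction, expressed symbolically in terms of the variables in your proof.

a^{p+p!} b^{p+p!}

Assume L is regular; let p be its pumping constant.
Choose w = a^p b^{p+p!}. Since p ≠ p+p!, w ∈ L; and |w| ≥ p.
The pumping lemma gives a decomposition w = xyz where |xy| ≤ p and |y| > 0.
The first p characters of w are a's, so xy (and hence y) consists only of a's. Write y = a^k, 1 ≤ k ≤ p.
Since 1 ≤ k ≤ p, k divides p!; set t = 1 + p!/k. Then xy^t z has p + (p!/k)·k = p + p! copies of a. Now the a-count equals the b-count, so i ≠ j fails. So xy^t z = a^{p+p!} b^{p+p!} ∉ L.
This contradicts the pumping lemma, so L is not regular.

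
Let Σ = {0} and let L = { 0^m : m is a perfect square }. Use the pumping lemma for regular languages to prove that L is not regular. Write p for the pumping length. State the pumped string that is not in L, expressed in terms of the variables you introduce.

Assume L is regular. Let p be the pumping length given by the pumping lemma.
Take w = 0^{p²} ∈ L with |w| = p² ≥ p.
Write w = xyz as guaranteed by the lemma, with |xy| ≤ p and y is nonempty.
Then y = 0^k for some k with 1 ≤ k ≤ p.
Pump with i = 2: xy^2z = 0^{p²+k}. Since 1 ≤ k ≤ p, p² < p²+k ≤ p²+p < (p+1)², so p²+k lies strictly between consecutive squares and is not a perfect square. So xy^2z ∉ L.
Contradiction. Therefore L is not regular.

0^{p²+k}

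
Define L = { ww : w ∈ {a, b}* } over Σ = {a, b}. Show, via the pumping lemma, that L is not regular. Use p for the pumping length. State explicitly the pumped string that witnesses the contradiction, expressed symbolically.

Assume L is regular. Let p be the pumping length given by the pumping lemma.
Take w = a^p b^p a^p b^p = uu where u = a^pb^p; then w ∈ L and |w| = 4p ≥ p.
Write w = xyz as guaranteed by the lemma, with |xy| ≤ p and |y| > 0.
Because |xy| ≤ p and w begins with p copies of a, we have y = a^k with 1 ≤ k ≤ p.
Pump with i = 2: xy^2z = a^{p+k} b^p a^p b^p, of length 4p+k. Suppose this equals vv. The string starts with a and ends with b, so v does too; thus the boundary between the two copies of v is a b→a transition. There is exactly one such transition, at position 2p+k, so |v| = 2p+k and |vv| = 4p+2k ≠ 4p+k since k ≥ 1. So xy^2z ∉ L.
This contradicts the pumping lemma, so L is not regular.

a^{p+k} b^p a^p b^p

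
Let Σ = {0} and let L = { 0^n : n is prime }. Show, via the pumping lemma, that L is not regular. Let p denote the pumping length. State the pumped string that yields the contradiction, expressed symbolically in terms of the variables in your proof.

Suppose for contradiction that L is regular, and let p be the pumping length.
Let q be a prime with q ≥ p+2 (infinitely many primes exist), and take w = 0^q ∈ L with |w| = q ≥ p.
By the pumping lemma, w = xyz with |xy| ≤ p and |y| ≥ 1.
Then y = 0^k for some k with 1 ≤ k ≤ p.
Since 1 ≤ k ≤ p, |xz| = q-k. Pump with i = q+1: |xy^{q+1}z| = (q-k)+(q+1)k = q+qk = q(1+k), which is composite (both factors ≥ 2). So xy^{q+1}z = 0^{q(1+k)} ∉ L.
Contradiction. Therefore L is not regular.

0^{q(1+k)}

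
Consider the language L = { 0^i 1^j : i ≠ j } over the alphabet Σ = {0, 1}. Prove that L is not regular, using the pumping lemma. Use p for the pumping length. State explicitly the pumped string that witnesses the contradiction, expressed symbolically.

Toward a contradiction, assume L is regular with pumping length p.
Choose w = 0^p 1^{p+p!}. Since p ≠ p+p!, w ∈ L; and |w| ≥ p.
The pumping lemma gives a decomposition w = xyz where |xy| ≤ p and |y| > 0.
The first p characters of w are 0's, so xy (and hence y) consists only of 0's. Write y = 0^k, 1 ≤ k ≤ p.
Since 1 ≤ k ≤ p, k divides p!; set t = 1 + p!/k. Then xy^t z has p + (p!/k)·k = p + p! copies of 0. Now the 0-count equals the 1-count, so i ≠ j fails. So xy^t z = 0^{p+p!} 1^{p+p!} ∉ L.
This is a contradiction; hence L is not regular.

0^{p+p!} 1^{p+p!}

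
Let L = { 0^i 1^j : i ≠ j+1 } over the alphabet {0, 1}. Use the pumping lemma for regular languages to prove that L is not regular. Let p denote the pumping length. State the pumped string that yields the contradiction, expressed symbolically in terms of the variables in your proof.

Suppose for contradiction that L is regular, and let p be the pumping length.
Choose w = 0^p 1^{p+p!-1}. Since p ≠ (p+p!-1)+1 = p+p!, w ∈ L; and |w| ≥ p.
The pumping lemma gives a decomposition w = xyz where |xy| ≤ p and |y| ≥ 1.
Because |xy| ≤ p and w begins with p copies of 0, we have y = 0^k with 1 ≤ k ≤ p.
Since 1 ≤ k ≤ p, k divides p!; set t = 1 + p!/k. Then xy^t z has p + (p!/k)·k = p + p! copies of 0. Now the 0-count is p+p! and (1-count)+1 = (p+p!-1)+1 = p+p!, so i ≠ j+1 fails. So xy^t z = 0^{p+p!} 1^{p+p!-1} ∉ L.
This is a contradiction; hence L is not regular.

0^{p+p!} 1^{p+p!-1}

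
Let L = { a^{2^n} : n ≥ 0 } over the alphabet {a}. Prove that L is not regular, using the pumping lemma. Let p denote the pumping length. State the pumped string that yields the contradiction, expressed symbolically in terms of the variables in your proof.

Toward a contradiction, assume L is regular with pumping length p.
Take w = a^{2^p} ∈ L with |w| = 2^p ≥ p.
The pumping lemma gives a decomposition w = xyz where |xy| ≤ p and y is nonempty.
Then y = a^k for some k with 1 ≤ k ≤ p.
Pump with i = 2: xy^2z = a^{2^p+k}. Since 1 ≤ k ≤ p < 2^p, we have 2^p < 2^p+k < 2^{p+1}, so 2^p+k is not a power of 2. So xy^2z ∉ L.
This contradicts the pumping lemma, so L is not regular.

a^{2^p+k}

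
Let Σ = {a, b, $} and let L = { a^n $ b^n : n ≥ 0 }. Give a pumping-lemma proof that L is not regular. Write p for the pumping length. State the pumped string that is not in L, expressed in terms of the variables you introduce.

Toward a contradiction, assume L is regular with pumping length p.
Take w = a^p $ b^p ∈ L with |w| = 2p+1 ≥ p.
By the pumping lemma, w = xyz with |xy| ≤ p and |y| ≥ 1.
Because |xy| ≤ p and w begins with p copies of a, we have y = a^k with 1 ≤ k ≤ p.
Pump with i = 2: xy^2z = a^{p+k} $ b^p, which would require p+k = p. But k ≥ 1, so xy^2z ∉ L.
This is a contradiction; hence L is not regular.

a^{p+k} $ b^p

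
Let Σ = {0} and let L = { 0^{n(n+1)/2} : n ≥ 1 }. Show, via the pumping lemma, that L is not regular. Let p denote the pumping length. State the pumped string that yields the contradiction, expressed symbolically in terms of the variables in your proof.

Toward a contradiction, assume L is regular with pumping length p.
Take w = 0^{p(p+1)/2} ∈ L with |w| = p(p+1)/2 ≥ p.
By the pumping lemma, w = xyz with |xy| ≤ p and y is nonempty.
Then y = 0^k for some k with 1 ≤ k ≤ p.
Pump with i = 2: xy^2z = 0^{p(p+1)/2+k}. Since 1 ≤ k ≤ p, p(p+1)/2 < p(p+1)/2+k ≤ p(p+1)/2+p < (p+1)(p+2)/2, so p(p+1)/2+k is strictly between consecutive triangular numbers. So xy^2z ∉ L.
Contradiction. Therefore L is not regular.

0^{p(p+1)/2+k}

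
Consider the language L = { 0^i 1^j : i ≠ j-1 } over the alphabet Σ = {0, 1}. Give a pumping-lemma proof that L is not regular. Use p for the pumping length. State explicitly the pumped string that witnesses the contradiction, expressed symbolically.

Assume L is regular; let p be its pumping constant.
Choose w = 0^p 1^{p+p!+1}. Since p ≠ (p+p!+1)-1 = p+p!, w ∈ L; and |w| ≥ p.
Write w = xyz as guaranteed by the lemma, with |xy| ≤ p and |y| > 0.
The first p characters of w are 0's, so xy (and hence y) consists only of 0's. Write y = 0^k, 1 ≤ k ≤ p.
Since 1 ≤ k ≤ p, k divides p!; set t = 1 + p!/k. Then xy^t z has p + (p!/k)·k = p + p! copies of 0. Now the 0-count is p+p! and (1-count)-1 = (p+p!+1)-1 = p+p!, so i ≠ j-1 fails. So xy^t z = 0^{p+p!} 1^{p+p!+1} ∉ L.
This contradicts the pumping lemma, so L is not regular.

0^{p+p!} 1^{p+p!+1}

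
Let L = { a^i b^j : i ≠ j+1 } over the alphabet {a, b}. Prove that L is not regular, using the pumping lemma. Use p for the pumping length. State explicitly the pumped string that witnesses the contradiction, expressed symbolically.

Suppose for contradiction that L is regular, and let p be the pumping length.
Choose w = a^p b^{p+p!-1}. Since p ≠ (p+p!-1)+1 = p+p!, w ∈ L; and |w| ≥ p.
By the pumping lemma, w = xyz with |xy| ≤ p and y is nonempty.
The first p characters of w are a's, so xy (and hence y) consists only of a's. Write y = a^k, 1 ≤ k ≤ p.
Since 1 ≤ k ≤ p, k divides p!; set t = 1 + p!/k. Then xy^t z has p + (p!/k)·k = p + p! copies of a. Now the a-count is p+p! and (b-count)+1 = (p+p!-1)+1 = p+p!, so i ≠ j+1 fails. So xy^t z = a^{p+p!} b^{p+p!-1} ∉ L.
This contradicts the pumping lemma, so L is not regular.

a^{p+p!} b^{p+p!-1}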